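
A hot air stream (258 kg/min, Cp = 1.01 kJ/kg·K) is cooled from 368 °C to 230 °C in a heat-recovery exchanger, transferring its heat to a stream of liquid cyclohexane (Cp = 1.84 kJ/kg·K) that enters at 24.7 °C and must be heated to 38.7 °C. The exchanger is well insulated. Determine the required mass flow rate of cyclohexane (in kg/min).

ṁ_c = 1400 kg/min

Heat released by hot stream: Q = 258 × 1.01 × (368 − 230) = 35960 kJ/min
Energy balance on cold side (adiabatic exchanger): Q = ṁ_c·Cp_c·(T_c,out − T_c,in)
ṁ_c = 35960 / [1.84 × (38.7 − 24.7)] = 1396 kg/min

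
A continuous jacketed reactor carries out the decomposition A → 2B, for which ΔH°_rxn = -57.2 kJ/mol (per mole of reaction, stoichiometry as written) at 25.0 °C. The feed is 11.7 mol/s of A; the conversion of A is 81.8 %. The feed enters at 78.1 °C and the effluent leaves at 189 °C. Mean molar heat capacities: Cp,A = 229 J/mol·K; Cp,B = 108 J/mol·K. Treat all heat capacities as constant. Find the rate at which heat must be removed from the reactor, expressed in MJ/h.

Q_out = 975 MJ/h

Extent of reaction ξ = 0.818 × 11.7 = 9.5706 mol/s
Reaction term: ξ·ΔH°_rxn = 9.5706 × -57.2 = -547.44 kJ/s
Sensible, feed 78.1→25 °C: -142.27 kJ/s
Outlet flows (mol/s): A 2.1294, B 19.141
Sensible, products 25→189 °C: 419 kJ/s
Q = ΔH = -270.71 kJ/s = -270.71 kW
Heat removed = 974.55 MJ/h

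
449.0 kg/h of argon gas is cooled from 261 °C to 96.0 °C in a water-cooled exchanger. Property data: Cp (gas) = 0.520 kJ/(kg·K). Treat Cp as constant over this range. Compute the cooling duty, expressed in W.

Q = ṁ·Cp·ΔT = 449.0 × 0.520 × (96.0 − 261) = -38524 kJ/h
Converting: 38524 / 3600 s = 10.701 kW
Cooling duty = 10701 W

Q_c = 10700 W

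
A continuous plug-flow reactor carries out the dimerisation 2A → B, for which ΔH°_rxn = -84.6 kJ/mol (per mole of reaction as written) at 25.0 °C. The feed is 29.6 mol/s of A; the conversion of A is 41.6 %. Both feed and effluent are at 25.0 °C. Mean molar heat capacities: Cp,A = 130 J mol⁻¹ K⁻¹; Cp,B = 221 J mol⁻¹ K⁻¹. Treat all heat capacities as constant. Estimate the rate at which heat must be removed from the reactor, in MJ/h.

Q_out = 1880 MJ/h

Extent of reaction ξ = 0.416 × 29.6 / 2 = 6.1568 mol/s
Reaction term: ξ·ΔH°_rxn = 6.1568 × -84.6 = -520.87 kJ/s
Q = ΔH = -520.87 kJ/s = -520.87 kW
Heat removed = 1875.1 MJ/h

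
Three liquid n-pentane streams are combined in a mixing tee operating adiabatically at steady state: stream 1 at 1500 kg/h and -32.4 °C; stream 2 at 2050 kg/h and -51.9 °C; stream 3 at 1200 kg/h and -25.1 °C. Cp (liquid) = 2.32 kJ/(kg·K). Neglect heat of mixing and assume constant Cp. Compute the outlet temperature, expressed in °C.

Adiabatic, steady state ⇒ Σ ṁᵢCp,ᵢ(T_out − Tᵢ) = 0
T_out = Σ ṁᵢCp,ᵢTᵢ / Σ ṁᵢCp,ᵢ
      = -429470 / 11020 = -38.972 °C

T_out = -39.0 °C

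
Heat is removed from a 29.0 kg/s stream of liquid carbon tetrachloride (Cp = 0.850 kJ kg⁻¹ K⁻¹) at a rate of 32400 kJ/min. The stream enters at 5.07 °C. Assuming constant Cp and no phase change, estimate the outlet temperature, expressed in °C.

T_out = -16.8 °C

Q = 32400 kJ/min = 540 kJ/s
ΔT = Q/(ṁ·Cp) = 540/(29.0×0.850) = 21.907 K
T_out = 5.07 − 21.907 = -16.837 °C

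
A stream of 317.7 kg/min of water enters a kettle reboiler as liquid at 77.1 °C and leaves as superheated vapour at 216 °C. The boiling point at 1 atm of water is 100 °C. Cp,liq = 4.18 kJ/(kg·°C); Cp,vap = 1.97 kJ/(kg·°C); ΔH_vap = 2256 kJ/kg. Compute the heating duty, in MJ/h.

liquid 77.1→100 °C: 95.722 kJ/kg
vaporisation at 100 °C: 2256 kJ/kg
vapour 100→216 °C: 228.52 kJ/kg
Δh = 95.722 + 2256 + 228.52 = 2580.2 kJ/kg
Q = ṁ·Δh = 317.7 kg/min × 2580.2 kJ/kg = 819740 kJ/min
|Q| = 13662 kW = 49185 MJ/h

Q = 49200 MJ/h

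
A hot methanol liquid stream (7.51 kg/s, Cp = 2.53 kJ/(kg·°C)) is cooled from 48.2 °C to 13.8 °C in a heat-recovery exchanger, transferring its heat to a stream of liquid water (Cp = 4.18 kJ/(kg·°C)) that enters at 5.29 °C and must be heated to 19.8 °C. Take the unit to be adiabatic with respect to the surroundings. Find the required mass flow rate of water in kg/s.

ṁ_c = 10.8 kg/s

Heat released by hot stream: Q = 7.51 × 2.53 × (48.2 − 13.8) = 653.61 kJ/s
Energy balance on cold side (adiabatic exchanger): Q = ṁ_c·Cp_c·(T_c,out − T_c,in)
ṁ_c = 653.61 / [4.18 × (19.8 − 5.29)] = 10.776 kg/s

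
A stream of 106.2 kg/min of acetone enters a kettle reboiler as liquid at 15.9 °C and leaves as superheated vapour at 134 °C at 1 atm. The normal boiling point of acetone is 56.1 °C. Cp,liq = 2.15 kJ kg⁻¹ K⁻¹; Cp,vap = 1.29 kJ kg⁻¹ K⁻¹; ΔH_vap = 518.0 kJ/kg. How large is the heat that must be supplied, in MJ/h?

Q = 4490 MJ/h

liquid 15.9→56.1 °C: 86.43 kJ/kg
vaporisation at 56.1 °C: 518 kJ/kg
vapour 56.1→134 °C: 100.49 kJ/kg
Δh = 86.43 + 518 + 100.49 = 704.92 kJ/kg
Q = ṁ·Δh = 106.2 kg/min × 704.92 kJ/kg = 74863 kJ/min
|Q| = 1247.7 kW = 4491.8 MJ/h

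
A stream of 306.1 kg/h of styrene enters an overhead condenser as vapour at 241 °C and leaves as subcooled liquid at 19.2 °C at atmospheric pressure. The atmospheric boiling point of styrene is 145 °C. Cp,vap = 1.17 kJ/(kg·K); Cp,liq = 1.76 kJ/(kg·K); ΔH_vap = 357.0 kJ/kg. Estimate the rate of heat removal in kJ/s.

Q_c = 58.7 kJ/s

vapour 241→145 °C: -112.32 kJ/kg
condensation at 145 °C: -357 kJ/kg
liquid 145→19.2 °C: -221.41 kJ/kg
Δh = -112.32 + -357 + -221.41 = -690.73 kJ/kg
Q = ṁ·Δh = 306.1 kg/h × -690.73 kJ/kg = -211430 kJ/h
|Q| = 58.731 kW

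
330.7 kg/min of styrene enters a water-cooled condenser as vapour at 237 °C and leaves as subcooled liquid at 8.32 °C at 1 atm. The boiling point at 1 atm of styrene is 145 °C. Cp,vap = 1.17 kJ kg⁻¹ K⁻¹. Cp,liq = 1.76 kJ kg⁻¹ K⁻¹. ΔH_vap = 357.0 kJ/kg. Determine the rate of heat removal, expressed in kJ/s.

vapour 237→145 °C: -107.64 kJ/kg
condensation at 145 °C: -357 kJ/kg
liquid 145→8.32 °C: -240.56 kJ/kg
Δh = -107.64 + -357 + -240.56 = -705.2 kJ/kg
Q = ṁ·Δh = 330.7 kg/min × -705.2 kJ/kg = -233210 kJ/min
|Q| = 3886.8 kW

Q_c = 3890 kJ/s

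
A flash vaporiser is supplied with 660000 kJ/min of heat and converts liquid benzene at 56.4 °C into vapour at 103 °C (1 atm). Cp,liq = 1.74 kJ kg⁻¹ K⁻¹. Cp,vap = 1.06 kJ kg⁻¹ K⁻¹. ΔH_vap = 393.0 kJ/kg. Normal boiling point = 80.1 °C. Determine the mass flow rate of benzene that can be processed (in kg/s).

Δh = 1.74×(80.1−56.4) + 393.0 + 1.06×(103−80.1) = 458.51 kJ/kg
Q = 660000 kJ/min = 11000 kJ/s = 11000 kJ/s
ṁ = Q/Δh = 11000 / 458.51 = 23.991 kg/s

ṁ = 24.0 kg/s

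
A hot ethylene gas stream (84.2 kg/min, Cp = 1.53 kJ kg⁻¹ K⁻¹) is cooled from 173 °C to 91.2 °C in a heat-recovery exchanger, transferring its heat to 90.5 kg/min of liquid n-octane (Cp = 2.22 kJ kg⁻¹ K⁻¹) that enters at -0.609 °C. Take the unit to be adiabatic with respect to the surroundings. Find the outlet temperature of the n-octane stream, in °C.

Heat released by hot stream: Q = 84.2 × 1.53 × (173 − 91.2) = 10538 kJ/min
Energy balance on cold side (adiabatic exchanger): Q = ṁ_c·Cp_c·(T_c,out − T_c,in)
T_c,out = -0.609 + 10538/(90.5 × 2.22) = 51.842 °C

T_c,out = 51.8 °C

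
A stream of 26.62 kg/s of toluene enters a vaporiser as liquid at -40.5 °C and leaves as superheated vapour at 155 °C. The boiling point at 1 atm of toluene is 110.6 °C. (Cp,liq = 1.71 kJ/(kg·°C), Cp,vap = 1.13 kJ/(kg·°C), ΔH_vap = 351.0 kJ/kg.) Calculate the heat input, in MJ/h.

liquid -40.5→110.6 °C: 258.38 kJ/kg
vaporisation at 110.6 °C: 351 kJ/kg
vapour 110.6→155 °C: 50.172 kJ/kg
Δh = 258.38 + 351 + 50.172 = 659.55 kJ/kg
Q = ṁ·Δh = 26.62 kg/s × 659.55 kJ/kg = 17557 kJ/s
|Q| = 17557 kW = 63206 MJ/h

Q = 63200 MJ/h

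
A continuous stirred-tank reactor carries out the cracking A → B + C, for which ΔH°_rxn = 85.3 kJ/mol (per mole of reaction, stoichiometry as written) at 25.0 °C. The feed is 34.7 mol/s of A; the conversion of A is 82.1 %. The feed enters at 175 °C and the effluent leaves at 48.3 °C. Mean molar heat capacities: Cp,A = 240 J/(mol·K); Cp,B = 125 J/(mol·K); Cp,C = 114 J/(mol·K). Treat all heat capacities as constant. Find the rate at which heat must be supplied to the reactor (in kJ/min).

Extent of reaction ξ = 0.821 × 34.7 = 28.489 mol/s
Reaction term: ξ·ΔH°_rxn = 28.489 × 85.3 = 2430.1 kJ/s
Sensible, feed 175→25 °C: -1249.2 kJ/s
Outlet flows (mol/s): A 6.2113, B 28.489, C 28.489
Sensible, products 25→48.3 °C: 193.38 kJ/s
Q = ΔH = 1374.3 kJ/s = 1374.3 kW
Heat supplied = 82456 kJ/min

Q_in = 82500 kJ/min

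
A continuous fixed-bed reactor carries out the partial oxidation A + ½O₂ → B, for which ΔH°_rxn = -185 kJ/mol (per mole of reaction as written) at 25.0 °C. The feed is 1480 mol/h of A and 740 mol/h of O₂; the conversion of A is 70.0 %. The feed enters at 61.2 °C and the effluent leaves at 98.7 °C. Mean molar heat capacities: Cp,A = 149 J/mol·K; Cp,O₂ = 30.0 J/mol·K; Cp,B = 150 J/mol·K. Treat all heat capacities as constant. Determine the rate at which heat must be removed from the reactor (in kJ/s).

Extent of reaction ξ = 0.700 × 1480 = 1036 mol/h
Reaction term: ξ·ΔH°_rxn = 1036 × -185 = -191660 kJ/h
Sensible, feed 61.2→25 °C: -8786.5 kJ/h
Outlet flows (mol/h): A 444, O₂ 222, B 1036
Sensible, products 25→98.7 °C: 16820 kJ/h
Q = ΔH = -183630 kJ/h = -51.007 kW
Heat removed = 51.007 kJ/s

Q_out = 51.0 kJ/s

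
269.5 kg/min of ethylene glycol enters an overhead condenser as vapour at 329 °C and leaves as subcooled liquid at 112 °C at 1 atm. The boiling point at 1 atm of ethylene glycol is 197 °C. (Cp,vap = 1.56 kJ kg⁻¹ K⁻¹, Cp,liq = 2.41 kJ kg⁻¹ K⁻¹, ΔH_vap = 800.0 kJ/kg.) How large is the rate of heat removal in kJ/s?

Q_c = 5440 kJ/s

vapour 329→197 °C: -205.92 kJ/kg
condensation at 197 °C: -800 kJ/kg
liquid 197→112 °C: -204.85 kJ/kg
Δh = -205.92 + -800 + -204.85 = -1210.8 kJ/kg
Q = ṁ·Δh = 269.5 kg/min × -1210.8 kJ/kg = -326300 kJ/min
|Q| = 5438.4 kW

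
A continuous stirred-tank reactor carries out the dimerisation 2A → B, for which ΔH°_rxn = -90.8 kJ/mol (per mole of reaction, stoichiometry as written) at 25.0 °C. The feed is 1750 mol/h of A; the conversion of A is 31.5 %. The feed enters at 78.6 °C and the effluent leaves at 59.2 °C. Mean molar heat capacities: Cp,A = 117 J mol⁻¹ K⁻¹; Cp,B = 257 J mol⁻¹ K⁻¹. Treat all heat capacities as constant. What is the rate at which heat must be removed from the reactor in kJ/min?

Extent of reaction ξ = 0.315 × 1750 / 2 = 275.62 mol/h
Reaction term: ξ·ΔH°_rxn = 275.62 × -90.8 = -25027 kJ/h
Sensible, feed 78.6→25 °C: -10975 kJ/h
Outlet flows (mol/h): A 1198.8, B 275.62
Sensible, products 25→59.2 °C: 7219.3 kJ/h
Q = ΔH = -28782 kJ/h = -7.995 kW
Heat removed = 479.7 kJ/min

Q_out = 480 kJ/min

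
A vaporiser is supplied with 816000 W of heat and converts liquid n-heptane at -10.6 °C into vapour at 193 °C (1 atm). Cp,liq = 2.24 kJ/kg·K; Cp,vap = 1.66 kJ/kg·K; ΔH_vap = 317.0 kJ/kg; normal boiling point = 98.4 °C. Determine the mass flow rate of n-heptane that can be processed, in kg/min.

ṁ = 68.2 kg/min

Δh = 2.24×(98.4−-10.6) + 317.0 + 1.66×(193−98.4) = 718.2 kJ/kg
Q = 816000 W = 816 kJ/s = 48960 kJ/min
ṁ = Q/Δh = 48960 / 718.2 = 68.171 kg/min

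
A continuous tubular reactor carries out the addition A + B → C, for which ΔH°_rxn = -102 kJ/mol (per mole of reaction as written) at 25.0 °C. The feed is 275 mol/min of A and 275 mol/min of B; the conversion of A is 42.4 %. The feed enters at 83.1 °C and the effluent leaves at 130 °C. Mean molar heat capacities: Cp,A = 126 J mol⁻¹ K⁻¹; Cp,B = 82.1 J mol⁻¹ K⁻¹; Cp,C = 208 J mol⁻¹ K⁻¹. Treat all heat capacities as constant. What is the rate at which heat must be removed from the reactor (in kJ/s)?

Extent of reaction ξ = 0.424 × 275 = 116.6 mol/min
Reaction term: ξ·ΔH°_rxn = 116.6 × -102 = -11893 kJ/min
Sensible, feed 83.1→25 °C: -3324.9 kJ/min
Outlet flows (mol/min): A 158.4, B 158.4, C 116.6
Sensible, products 25→130 °C: 6007.7 kJ/min
Q = ΔH = -9210.5 kJ/min = -153.51 kW
Heat removed = 153.51 kJ/s

Q_out = 154 kJ/s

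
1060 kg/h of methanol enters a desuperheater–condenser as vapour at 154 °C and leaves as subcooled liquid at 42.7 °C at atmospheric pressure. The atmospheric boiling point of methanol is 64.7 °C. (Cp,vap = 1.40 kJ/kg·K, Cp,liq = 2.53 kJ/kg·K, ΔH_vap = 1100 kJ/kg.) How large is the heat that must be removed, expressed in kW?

Q_c = 377 kW

vapour 154→64.7 °C: -125.02 kJ/kg
condensation at 64.7 °C: -1100 kJ/kg
liquid 64.7→42.7 °C: -55.66 kJ/kg
Δh = -125.02 + -1100 + -55.66 = -1280.7 kJ/kg
Q = ṁ·Δh = 1060 kg/h × -1280.7 kJ/kg = -1.3575e+06 kJ/h
|Q| = 377.09 kW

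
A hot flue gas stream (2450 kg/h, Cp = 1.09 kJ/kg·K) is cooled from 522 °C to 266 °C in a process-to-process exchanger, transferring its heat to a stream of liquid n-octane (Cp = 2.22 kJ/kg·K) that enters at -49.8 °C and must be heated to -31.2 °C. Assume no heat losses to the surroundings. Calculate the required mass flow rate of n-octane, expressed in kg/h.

ṁ_c = 16600 kg/h

Heat released by hot stream: Q = 2450 × 1.09 × (522 − 266) = 683650 kJ/h
Energy balance on cold side (adiabatic exchanger): Q = ṁ_c·Cp_c·(T_c,out − T_c,in)
ṁ_c = 683650 / [2.22 × (-31.2 − -49.8)] = 16556 kg/h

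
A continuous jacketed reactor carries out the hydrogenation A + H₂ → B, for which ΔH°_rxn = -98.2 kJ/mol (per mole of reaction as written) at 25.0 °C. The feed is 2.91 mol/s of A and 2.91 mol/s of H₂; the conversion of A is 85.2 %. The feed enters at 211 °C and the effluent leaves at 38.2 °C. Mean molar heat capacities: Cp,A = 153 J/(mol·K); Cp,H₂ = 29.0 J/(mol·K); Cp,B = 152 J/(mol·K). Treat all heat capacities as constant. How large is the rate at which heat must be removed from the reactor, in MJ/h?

Extent of reaction ξ = 0.852 × 2.91 = 2.4793 mol/s
Reaction term: ξ·ΔH°_rxn = 2.4793 × -98.2 = -243.47 kJ/s
Sensible, feed 211→25 °C: -98.509 kJ/s
Outlet flows (mol/s): A 0.43068, H₂ 0.43068, B 2.4793
Sensible, products 25→38.2 °C: 6.0092 kJ/s
Q = ΔH = -335.97 kJ/s = -335.97 kW
Heat removed = 1209.5 MJ/h

Q_out = 1210 MJ/h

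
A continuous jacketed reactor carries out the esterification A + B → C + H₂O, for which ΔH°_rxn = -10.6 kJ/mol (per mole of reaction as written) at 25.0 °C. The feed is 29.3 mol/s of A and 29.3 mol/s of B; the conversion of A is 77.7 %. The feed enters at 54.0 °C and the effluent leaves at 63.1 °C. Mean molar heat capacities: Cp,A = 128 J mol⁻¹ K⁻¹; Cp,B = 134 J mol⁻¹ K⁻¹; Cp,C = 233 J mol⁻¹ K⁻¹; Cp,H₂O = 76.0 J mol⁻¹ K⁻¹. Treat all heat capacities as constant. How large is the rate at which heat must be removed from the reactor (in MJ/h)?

Extent of reaction ξ = 0.777 × 29.3 = 22.766 mol/s
Reaction term: ξ·ΔH°_rxn = 22.766 × -10.6 = -241.32 kJ/s
Sensible, feed 54.0→25 °C: -222.62 kJ/s
Outlet flows (mol/s): A 6.5339, B 6.5339, C 22.766, H₂O 22.766
Sensible, products 25→63.1 °C: 333.25 kJ/s
Q = ΔH = -130.7 kJ/s = -130.7 kW
Heat removed = 470.51 MJ/h

Q_out = 471 MJ/h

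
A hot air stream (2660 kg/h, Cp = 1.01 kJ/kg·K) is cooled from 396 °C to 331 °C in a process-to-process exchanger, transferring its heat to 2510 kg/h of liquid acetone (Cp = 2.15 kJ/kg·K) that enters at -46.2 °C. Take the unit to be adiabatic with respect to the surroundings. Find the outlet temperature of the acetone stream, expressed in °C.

Heat released by hot stream: Q = 2660 × 1.01 × (396 − 331) = 174630 kJ/h
Energy balance on cold side (adiabatic exchanger): Q = ṁ_c·Cp_c·(T_c,out − T_c,in)
T_c,out = -46.2 + 174630/(2510 × 2.15) = -13.84 °C

T_c,out = -13.8 °C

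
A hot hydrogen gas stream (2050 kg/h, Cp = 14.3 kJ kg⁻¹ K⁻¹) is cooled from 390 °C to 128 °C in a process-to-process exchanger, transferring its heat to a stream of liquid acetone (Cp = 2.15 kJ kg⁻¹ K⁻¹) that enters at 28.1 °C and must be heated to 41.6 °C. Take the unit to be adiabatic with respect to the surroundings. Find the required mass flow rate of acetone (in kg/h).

Heat released by hot stream: Q = 2050 × 14.3 × (390 − 128) = 7.6805e+06 kJ/h
Energy balance on cold side (adiabatic exchanger): Q = ṁ_c·Cp_c·(T_c,out − T_c,in)
ṁ_c = 7.6805e+06 / [2.15 × (41.6 − 28.1)] = 264620 kg/h

ṁ_c = 265000 kg/h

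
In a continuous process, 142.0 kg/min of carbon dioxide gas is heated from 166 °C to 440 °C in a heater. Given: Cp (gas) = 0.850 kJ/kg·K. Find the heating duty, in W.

Q = ṁ·Cp·ΔT = 142.0 × 0.850 × (440 − 166) = 33072 kJ/min
Converting: 33072 / 60 s = 551.2 kW
Heating duty = 551200 W

Q = 551000 W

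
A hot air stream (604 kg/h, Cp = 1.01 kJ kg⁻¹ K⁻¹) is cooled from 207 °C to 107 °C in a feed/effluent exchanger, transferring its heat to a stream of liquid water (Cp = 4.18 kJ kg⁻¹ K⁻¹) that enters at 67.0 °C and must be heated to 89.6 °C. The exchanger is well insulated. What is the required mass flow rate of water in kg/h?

ṁ_c = 646 kg/h

Heat released by hot stream: Q = 604 × 1.01 × (207 − 107) = 61004 kJ/h
Energy balance on cold side (adiabatic exchanger): Q = ṁ_c·Cp_c·(T_c,out − T_c,in)
ṁ_c = 61004 / [4.18 × (89.6 − 67.0)] = 645.76 kg/h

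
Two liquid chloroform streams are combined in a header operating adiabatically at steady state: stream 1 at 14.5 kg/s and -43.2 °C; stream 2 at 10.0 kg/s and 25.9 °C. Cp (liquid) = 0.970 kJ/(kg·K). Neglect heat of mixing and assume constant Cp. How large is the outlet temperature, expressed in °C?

T_out = -15.0 °C

No heat crosses the boundary, so H_out = H_in.
T_out = Σ ṁᵢCp,ᵢTᵢ / Σ ṁᵢCp,ᵢ
      = -356.38 / 23.765 = -14.996 °C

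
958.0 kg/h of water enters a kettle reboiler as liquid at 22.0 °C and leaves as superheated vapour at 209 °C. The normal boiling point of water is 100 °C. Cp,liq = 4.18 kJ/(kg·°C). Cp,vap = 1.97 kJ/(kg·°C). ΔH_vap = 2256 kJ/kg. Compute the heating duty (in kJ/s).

Q = 744 kJ/s

liquid 22.0→100 °C: 326.04 kJ/kg
vaporisation at 100 °C: 2256 kJ/kg
vapour 100→209 °C: 214.73 kJ/kg
Δh = 326.04 + 2256 + 214.73 = 2796.8 kJ/kg
Q = ṁ·Δh = 958.0 kg/h × 2796.8 kJ/kg = 2.6793e+06 kJ/h
|Q| = 744.25 kW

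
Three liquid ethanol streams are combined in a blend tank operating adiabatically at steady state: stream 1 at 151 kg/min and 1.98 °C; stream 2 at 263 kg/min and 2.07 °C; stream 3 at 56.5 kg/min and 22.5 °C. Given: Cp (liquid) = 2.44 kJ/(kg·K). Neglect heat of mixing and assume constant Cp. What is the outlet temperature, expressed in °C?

T_out = 4.49 °C

No heat crosses the boundary, so H_out = H_in.
Σ ṁᵢCp,ᵢTᵢ = 151×2.44×1.98 + 263×2.44×2.07 + 56.5×2.44×22.5 = 5159.7
Σ ṁᵢCp,ᵢ = 151×2.44 + 263×2.44 + 56.5×2.44 = 1148
T_out = 5159.7 / 1148 = 4.4945 °C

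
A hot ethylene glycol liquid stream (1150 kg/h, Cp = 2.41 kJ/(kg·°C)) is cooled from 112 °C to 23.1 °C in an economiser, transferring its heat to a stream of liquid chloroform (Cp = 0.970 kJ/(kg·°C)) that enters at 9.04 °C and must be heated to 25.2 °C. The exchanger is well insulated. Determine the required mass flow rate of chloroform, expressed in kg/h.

Heat released by hot stream: Q = 1150 × 2.41 × (112 − 23.1) = 246390 kJ/h
Energy balance on cold side (adiabatic exchanger): Q = ṁ_c·Cp_c·(T_c,out − T_c,in)
ṁ_c = 246390 / [0.970 × (25.2 − 9.04)] = 15718 kg/h

ṁ_c = 15700 kg/h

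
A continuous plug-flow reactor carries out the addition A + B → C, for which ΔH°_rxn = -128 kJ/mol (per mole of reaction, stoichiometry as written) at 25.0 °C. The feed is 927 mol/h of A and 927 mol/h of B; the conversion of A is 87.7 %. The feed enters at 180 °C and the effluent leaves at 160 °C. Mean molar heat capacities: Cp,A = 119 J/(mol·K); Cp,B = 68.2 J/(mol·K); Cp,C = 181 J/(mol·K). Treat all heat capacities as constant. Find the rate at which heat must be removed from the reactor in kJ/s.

Extent of reaction ξ = 0.877 × 927 = 812.98 mol/h
Reaction term: ξ·ΔH°_rxn = 812.98 × -128 = -104060 kJ/h
Sensible, feed 180→25 °C: -26898 kJ/h
Outlet flows (mol/h): A 114.02, B 114.02, C 812.98
Sensible, products 25→160 °C: 22747 kJ/h
Q = ΔH = -108210 kJ/h = -30.059 kW
Heat removed = 30.059 kJ/s

Q_out = 30.1 kJ/s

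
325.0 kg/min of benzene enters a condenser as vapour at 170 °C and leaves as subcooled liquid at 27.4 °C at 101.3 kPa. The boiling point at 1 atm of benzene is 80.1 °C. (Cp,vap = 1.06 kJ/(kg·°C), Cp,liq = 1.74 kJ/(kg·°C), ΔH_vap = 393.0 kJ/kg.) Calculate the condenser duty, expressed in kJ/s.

vapour 170→80.1 °C: -95.294 kJ/kg
condensation at 80.1 °C: -393 kJ/kg
liquid 80.1→27.4 °C: -91.698 kJ/kg
Δh = -95.294 + -393 + -91.698 = -579.99 kJ/kg
Q = ṁ·Δh = 325.0 kg/min × -579.99 kJ/kg = -188500 kJ/min
|Q| = 3141.6 kW

Q_c = 3140 kJ/s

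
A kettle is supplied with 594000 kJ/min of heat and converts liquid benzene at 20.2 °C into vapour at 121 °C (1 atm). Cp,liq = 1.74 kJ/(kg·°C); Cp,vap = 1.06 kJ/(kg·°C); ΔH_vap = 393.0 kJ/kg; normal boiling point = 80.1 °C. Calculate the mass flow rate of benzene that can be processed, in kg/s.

ṁ = 18.3 kg/s

Δh = 1.74×(80.1−20.2) + 393.0 + 1.06×(121−80.1) = 540.58 kJ/kg
Q = 594000 kJ/min = 9900 kJ/s = 9900 kJ/s
ṁ = Q/Δh = 9900 / 540.58 = 18.314 kg/s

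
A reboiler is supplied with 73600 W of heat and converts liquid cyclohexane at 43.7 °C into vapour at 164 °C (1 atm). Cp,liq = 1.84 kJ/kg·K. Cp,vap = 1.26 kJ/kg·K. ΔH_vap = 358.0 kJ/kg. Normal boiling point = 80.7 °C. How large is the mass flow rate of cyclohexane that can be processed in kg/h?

ṁ = 499 kg/h

Δh = 1.84×(80.7−43.7) + 358.0 + 1.26×(164−80.7) = 531.04 kJ/kg
Q = 73600 W = 73.6 kJ/s = 264960 kJ/h
ṁ = Q/Δh = 264960 / 531.04 = 498.95 kg/h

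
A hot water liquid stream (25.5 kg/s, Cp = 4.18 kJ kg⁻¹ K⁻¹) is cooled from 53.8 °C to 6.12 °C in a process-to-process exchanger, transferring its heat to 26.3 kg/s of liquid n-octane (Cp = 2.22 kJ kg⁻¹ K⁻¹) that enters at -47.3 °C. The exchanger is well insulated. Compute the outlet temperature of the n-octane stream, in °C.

T_c,out = 39.7 °C

Heat released by hot stream: Q = 25.5 × 4.18 × (53.8 − 6.12) = 5082.2 kJ/s
Energy balance on cold side (adiabatic exchanger): Q = ṁ_c·Cp_c·(T_c,out − T_c,in)
T_c,out = -47.3 + 5082.2/(26.3 × 2.22) = 39.745 °C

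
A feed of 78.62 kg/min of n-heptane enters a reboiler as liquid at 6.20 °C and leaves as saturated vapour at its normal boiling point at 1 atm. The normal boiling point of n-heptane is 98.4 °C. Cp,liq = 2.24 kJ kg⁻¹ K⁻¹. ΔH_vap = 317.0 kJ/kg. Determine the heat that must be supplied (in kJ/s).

liquid 6.20→98.4 °C: 206.53 kJ/kg
vaporisation at 98.4 °C: 317 kJ/kg
Δh = 206.53 + 317 = 523.53 kJ/kg
Q = ṁ·Δh = 78.62 kg/min × 523.53 kJ/kg = 41160 kJ/min
|Q| = 686 kW

Q = 686 kJ/s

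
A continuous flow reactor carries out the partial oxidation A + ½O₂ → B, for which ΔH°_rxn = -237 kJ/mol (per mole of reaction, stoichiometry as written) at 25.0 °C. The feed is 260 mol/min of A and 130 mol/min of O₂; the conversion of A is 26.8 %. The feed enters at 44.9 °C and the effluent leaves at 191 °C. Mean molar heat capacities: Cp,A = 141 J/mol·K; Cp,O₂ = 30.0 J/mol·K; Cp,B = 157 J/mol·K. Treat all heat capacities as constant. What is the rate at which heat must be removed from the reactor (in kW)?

Extent of reaction ξ = 0.268 × 260 = 69.68 mol/min
Reaction term: ξ·ΔH°_rxn = 69.68 × -237 = -16514 kJ/min
Sensible, feed 44.9→25 °C: -807.14 kJ/min
Outlet flows (mol/min): A 190.32, O₂ 95.16, B 69.68
Sensible, products 25→191 °C: 6744.5 kJ/min
Q = ΔH = -10577 kJ/min = -176.28 kW
Heat removed = 176.28 kW

Q_out = 176 kW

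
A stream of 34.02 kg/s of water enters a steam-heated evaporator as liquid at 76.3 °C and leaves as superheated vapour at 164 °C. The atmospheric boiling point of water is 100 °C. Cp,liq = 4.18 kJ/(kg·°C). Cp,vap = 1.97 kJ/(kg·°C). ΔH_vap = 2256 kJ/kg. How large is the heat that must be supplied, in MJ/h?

liquid 76.3→100 °C: 99.066 kJ/kg
vaporisation at 100 °C: 2256 kJ/kg
vapour 100→164 °C: 126.08 kJ/kg
Δh = 99.066 + 2256 + 126.08 = 2481.1 kJ/kg
Q = ṁ·Δh = 34.02 kg/s × 2481.1 kJ/kg = 84409 kJ/s
|Q| = 84409 kW = 303870 MJ/h

Q = 304000 MJ/h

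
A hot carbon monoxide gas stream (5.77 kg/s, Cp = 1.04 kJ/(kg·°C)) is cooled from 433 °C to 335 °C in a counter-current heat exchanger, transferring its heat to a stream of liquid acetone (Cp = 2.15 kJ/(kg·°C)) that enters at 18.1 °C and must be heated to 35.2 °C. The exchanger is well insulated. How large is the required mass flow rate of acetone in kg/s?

ṁ_c = 16.0 kg/s

Heat released by hot stream: Q = 5.77 × 1.04 × (433 − 335) = 588.08 kJ/s
Energy balance on cold side (adiabatic exchanger): Q = ṁ_c·Cp_c·(T_c,out − T_c,in)
ṁ_c = 588.08 / [2.15 × (35.2 − 18.1)] = 15.996 kg/s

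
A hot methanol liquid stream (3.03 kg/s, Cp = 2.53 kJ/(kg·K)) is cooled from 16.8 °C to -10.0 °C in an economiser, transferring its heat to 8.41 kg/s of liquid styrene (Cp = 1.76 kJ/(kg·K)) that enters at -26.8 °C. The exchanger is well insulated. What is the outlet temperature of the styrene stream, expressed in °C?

Heat released by hot stream: Q = 3.03 × 2.53 × (16.8 − -10.0) = 205.45 kJ/s
Energy balance on cold side (adiabatic exchanger): Q = ṁ_c·Cp_c·(T_c,out − T_c,in)
T_c,out = -26.8 + 205.45/(8.41 × 1.76) = -12.92 °C

T_c,out = -12.9 °C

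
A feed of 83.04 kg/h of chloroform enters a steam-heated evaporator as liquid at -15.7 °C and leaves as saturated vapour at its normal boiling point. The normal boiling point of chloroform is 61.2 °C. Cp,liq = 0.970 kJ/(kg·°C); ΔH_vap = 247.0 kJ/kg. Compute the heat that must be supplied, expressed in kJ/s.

Q = 7.42 kJ/s

liquid -15.7→61.2 °C: 74.593 kJ/kg
vaporisation at 61.2 °C: 247 kJ/kg
Δh = 74.593 + 247 = 321.59 kJ/kg
Q = ṁ·Δh = 83.04 kg/h × 321.59 kJ/kg = 26705 kJ/h
|Q| = 7.4181 kW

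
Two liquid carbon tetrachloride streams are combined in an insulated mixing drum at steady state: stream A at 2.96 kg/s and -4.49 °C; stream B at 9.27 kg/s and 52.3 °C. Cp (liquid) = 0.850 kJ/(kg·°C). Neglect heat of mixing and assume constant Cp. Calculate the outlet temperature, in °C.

Adiabatic, steady state ⇒ Σ ṁᵢCp,ᵢ(T_out − Tᵢ) = 0
T_out = Σ ṁᵢCp,ᵢTᵢ / Σ ṁᵢCp,ᵢ
      = 400.8 / 10.395 = 38.555 °C

T_out = 38.6 °C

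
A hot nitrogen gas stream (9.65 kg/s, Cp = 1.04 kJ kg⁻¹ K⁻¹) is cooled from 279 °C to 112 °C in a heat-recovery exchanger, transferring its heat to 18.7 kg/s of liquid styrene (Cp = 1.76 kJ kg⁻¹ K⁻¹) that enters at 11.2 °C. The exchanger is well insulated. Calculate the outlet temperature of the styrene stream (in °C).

T_c,out = 62.1 °C

Heat released by hot stream: Q = 9.65 × 1.04 × (279 − 112) = 1676 kJ/s
Energy balance on cold side (adiabatic exchanger): Q = ṁ_c·Cp_c·(T_c,out − T_c,in)
T_c,out = 11.2 + 1676/(18.7 × 1.76) = 62.124 °C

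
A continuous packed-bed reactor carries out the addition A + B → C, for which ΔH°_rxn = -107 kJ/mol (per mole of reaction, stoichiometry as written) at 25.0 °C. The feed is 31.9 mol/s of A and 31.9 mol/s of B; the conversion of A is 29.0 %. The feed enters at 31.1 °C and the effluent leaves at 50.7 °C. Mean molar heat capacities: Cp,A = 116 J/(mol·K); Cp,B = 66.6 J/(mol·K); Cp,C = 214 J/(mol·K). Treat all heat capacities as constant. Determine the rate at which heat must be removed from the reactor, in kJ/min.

Q_out = 52100 kJ/min

Extent of reaction ξ = 0.290 × 31.9 = 9.251 mol/s
Reaction term: ξ·ΔH°_rxn = 9.251 × -107 = -989.86 kJ/s
Sensible, feed 31.1→25 °C: -35.532 kJ/s
Outlet flows (mol/s): A 22.649, B 22.649, C 9.251
Sensible, products 25→50.7 °C: 157.17 kJ/s
Q = ΔH = -868.22 kJ/s = -868.22 kW
Heat removed = 52093 kJ/min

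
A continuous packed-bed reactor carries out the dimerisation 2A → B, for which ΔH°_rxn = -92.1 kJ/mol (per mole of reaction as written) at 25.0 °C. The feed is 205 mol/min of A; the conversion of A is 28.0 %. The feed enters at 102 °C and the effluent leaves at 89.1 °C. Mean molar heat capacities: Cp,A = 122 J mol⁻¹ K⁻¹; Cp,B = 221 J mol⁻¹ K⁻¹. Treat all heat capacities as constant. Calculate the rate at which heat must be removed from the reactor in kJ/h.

Extent of reaction ξ = 0.280 × 205 / 2 = 28.7 mol/min
Reaction term: ξ·ΔH°_rxn = 28.7 × -92.1 = -2643.3 kJ/min
Sensible, feed 102→25 °C: -1925.8 kJ/min
Outlet flows (mol/min): A 147.6, B 28.7
Sensible, products 25→89.1 °C: 1560.8 kJ/min
Q = ΔH = -3008.2 kJ/min = -50.137 kW
Heat removed = 180490 kJ/h

Q_out = 180000 kJ/h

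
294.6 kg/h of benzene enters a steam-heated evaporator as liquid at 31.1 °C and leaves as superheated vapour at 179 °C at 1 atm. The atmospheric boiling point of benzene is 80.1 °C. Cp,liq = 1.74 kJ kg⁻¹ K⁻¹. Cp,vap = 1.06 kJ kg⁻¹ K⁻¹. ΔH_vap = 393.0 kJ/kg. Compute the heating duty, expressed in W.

Q = 47700 W

liquid 31.1→80.1 °C: 85.26 kJ/kg
vaporisation at 80.1 °C: 393 kJ/kg
vapour 80.1→179 °C: 104.83 kJ/kg
Δh = 85.26 + 393 + 104.83 = 583.09 kJ/kg
Q = ṁ·Δh = 294.6 kg/h × 583.09 kJ/kg = 171780 kJ/h
|Q| = 47.717 kW = 47717 W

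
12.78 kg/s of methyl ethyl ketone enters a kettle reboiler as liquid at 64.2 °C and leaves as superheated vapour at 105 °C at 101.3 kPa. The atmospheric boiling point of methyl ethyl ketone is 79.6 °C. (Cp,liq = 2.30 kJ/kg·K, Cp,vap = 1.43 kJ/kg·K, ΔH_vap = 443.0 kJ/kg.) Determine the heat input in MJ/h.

liquid 64.2→79.6 °C: 35.42 kJ/kg
vaporisation at 79.6 °C: 443 kJ/kg
vapour 79.6→105 °C: 36.322 kJ/kg
Δh = 35.42 + 443 + 36.322 = 514.74 kJ/kg
Q = ṁ·Δh = 12.78 kg/s × 514.74 kJ/kg = 6578.4 kJ/s
|Q| = 6578.4 kW = 23682 MJ/h

Q = 23700 MJ/h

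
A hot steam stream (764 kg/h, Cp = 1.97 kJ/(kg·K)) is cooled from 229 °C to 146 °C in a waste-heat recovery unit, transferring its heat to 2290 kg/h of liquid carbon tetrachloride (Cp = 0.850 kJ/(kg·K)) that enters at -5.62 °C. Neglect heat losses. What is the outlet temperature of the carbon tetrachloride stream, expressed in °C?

T_c,out = 58.6 °C

Heat released by hot stream: Q = 764 × 1.97 × (229 − 146) = 124920 kJ/h
Energy balance on cold side (adiabatic exchanger): Q = ṁ_c·Cp_c·(T_c,out − T_c,in)
T_c,out = -5.62 + 124920/(2290 × 0.850) = 58.558 °C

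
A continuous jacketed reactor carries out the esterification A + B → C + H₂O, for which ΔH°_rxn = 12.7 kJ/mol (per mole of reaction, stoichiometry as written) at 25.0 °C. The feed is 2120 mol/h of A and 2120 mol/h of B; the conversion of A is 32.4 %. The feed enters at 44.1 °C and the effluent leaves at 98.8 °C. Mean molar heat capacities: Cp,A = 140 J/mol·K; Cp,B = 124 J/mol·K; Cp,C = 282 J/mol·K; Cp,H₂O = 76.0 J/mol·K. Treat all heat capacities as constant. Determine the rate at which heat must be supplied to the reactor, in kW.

Extent of reaction ξ = 0.324 × 2120 = 686.88 mol/h
Reaction term: ξ·ΔH°_rxn = 686.88 × 12.7 = 8723.4 kJ/h
Sensible, feed 44.1→25 °C: -10690 kJ/h
Outlet flows (mol/h): A 1433.1, B 1433.1, C 686.88, H₂O 686.88
Sensible, products 25→98.8 °C: 46069 kJ/h
Q = ΔH = 44103 kJ/h = 12.251 kW
Heat supplied = 12.251 kW

Q_in = 12.3 kW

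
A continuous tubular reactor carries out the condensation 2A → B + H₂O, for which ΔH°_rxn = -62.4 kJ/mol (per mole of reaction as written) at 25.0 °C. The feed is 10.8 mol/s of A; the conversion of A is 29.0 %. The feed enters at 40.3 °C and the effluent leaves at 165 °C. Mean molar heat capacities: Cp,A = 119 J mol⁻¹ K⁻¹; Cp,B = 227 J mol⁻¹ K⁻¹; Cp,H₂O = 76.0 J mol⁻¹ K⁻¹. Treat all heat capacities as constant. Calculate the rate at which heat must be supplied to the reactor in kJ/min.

Q_in = 4610 kJ/min

Extent of reaction ξ = 0.290 × 10.8 / 2 = 1.566 mol/s
Reaction term: ξ·ΔH°_rxn = 1.566 × -62.4 = -97.718 kJ/s
Sensible, feed 40.3→25 °C: -19.664 kJ/s
Outlet flows (mol/s): A 7.668, B 1.566, H₂O 1.566
Sensible, products 25→165 °C: 194.18 kJ/s
Q = ΔH = 76.797 kJ/s = 76.797 kW
Heat supplied = 4607.8 kJ/min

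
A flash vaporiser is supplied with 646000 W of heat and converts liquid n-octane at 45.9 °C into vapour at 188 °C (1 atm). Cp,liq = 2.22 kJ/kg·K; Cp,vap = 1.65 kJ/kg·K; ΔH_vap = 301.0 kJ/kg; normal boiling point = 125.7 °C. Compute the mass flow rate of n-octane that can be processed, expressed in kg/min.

Δh = 2.22×(125.7−45.9) + 301.0 + 1.65×(188−125.7) = 580.95 kJ/kg
Q = 646000 W = 646 kJ/s = 38760 kJ/min
ṁ = Q/Δh = 38760 / 580.95 = 66.718 kg/min

ṁ = 66.7 kg/min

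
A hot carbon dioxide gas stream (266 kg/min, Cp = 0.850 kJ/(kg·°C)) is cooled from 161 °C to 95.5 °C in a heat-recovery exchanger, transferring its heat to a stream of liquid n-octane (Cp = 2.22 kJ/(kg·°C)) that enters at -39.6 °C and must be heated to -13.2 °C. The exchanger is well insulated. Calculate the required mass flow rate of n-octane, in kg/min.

ṁ_c = 253 kg/min

Heat released by hot stream: Q = 266 × 0.850 × (161 − 95.5) = 14810 kJ/min
Energy balance on cold side (adiabatic exchanger): Q = ṁ_c·Cp_c·(T_c,out − T_c,in)
ṁ_c = 14810 / [2.22 × (-13.2 − -39.6)] = 252.69 kg/min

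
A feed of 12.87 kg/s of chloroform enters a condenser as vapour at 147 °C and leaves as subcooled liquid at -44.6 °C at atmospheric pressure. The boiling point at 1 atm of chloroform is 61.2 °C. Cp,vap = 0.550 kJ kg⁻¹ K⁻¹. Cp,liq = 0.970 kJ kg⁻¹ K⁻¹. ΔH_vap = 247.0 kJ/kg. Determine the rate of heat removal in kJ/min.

Q_c = 306000 kJ/min

vapour 147→61.2 °C: -47.19 kJ/kg
condensation at 61.2 °C: -247 kJ/kg
liquid 61.2→-44.6 °C: -102.63 kJ/kg
Δh = -47.19 + -247 + -102.63 = -396.82 kJ/kg
Q = ṁ·Δh = 12.87 kg/s × -396.82 kJ/kg = -5107 kJ/s
|Q| = 5107 kW = 306420 kJ/min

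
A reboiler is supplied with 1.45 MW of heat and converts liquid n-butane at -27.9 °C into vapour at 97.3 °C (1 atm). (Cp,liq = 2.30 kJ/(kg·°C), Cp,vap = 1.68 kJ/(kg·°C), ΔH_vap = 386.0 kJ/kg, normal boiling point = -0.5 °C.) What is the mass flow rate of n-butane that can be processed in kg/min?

ṁ = 142 kg/min

Δh = 2.30×(-0.5−-27.9) + 386.0 + 1.68×(97.3−-0.5) = 613.32 kJ/kg
Q = 1.45 MW = 1450 kJ/s = 87000 kJ/min
ṁ = Q/Δh = 87000 / 613.32 = 141.85 kg/min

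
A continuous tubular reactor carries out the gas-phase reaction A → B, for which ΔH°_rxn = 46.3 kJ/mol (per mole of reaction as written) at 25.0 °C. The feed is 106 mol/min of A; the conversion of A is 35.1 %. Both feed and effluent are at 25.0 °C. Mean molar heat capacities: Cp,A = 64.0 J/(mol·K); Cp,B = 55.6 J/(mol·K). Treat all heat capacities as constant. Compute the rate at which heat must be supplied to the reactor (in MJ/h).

Q_in = 103 MJ/h

Extent of reaction ξ = 0.351 × 106 = 37.206 mol/min
Reaction term: ξ·ΔH°_rxn = 37.206 × 46.3 = 1722.6 kJ/min
Q = ΔH = 1722.6 kJ/min = 28.711 kW
Heat supplied = 103.36 MJ/h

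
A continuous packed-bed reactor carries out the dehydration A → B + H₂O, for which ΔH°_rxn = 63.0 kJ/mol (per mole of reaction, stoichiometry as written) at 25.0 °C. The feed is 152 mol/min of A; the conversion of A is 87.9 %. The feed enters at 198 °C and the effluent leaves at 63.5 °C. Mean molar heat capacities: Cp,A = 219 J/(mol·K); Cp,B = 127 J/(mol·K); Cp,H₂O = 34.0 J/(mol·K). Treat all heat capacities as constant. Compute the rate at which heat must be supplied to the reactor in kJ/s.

Extent of reaction ξ = 0.879 × 152 = 133.61 mol/min
Reaction term: ξ·ΔH°_rxn = 133.61 × 63.0 = 8417.3 kJ/min
Sensible, feed 198→25 °C: -5758.8 kJ/min
Outlet flows (mol/min): A 18.392, B 133.61, H₂O 133.61
Sensible, products 25→63.5 °C: 983.24 kJ/min
Q = ΔH = 3641.7 kJ/min = 60.695 kW
Heat supplied = 60.695 kJ/s

Q_in = 60.7 kJ/s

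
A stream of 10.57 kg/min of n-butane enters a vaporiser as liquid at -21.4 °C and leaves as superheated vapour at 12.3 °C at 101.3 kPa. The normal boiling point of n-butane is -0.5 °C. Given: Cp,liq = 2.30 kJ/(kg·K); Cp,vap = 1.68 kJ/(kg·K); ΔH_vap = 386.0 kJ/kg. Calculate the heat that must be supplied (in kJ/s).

Q = 80.3 kJ/s

liquid -21.4→-0.5 °C: 48.07 kJ/kg
vaporisation at -0.5 °C: 386 kJ/kg
vapour -0.5→12.3 °C: 21.504 kJ/kg
Δh = 48.07 + 386 + 21.504 = 455.57 kJ/kg
Q = ṁ·Δh = 10.57 kg/min × 455.57 kJ/kg = 4815.4 kJ/min
|Q| = 80.257 kW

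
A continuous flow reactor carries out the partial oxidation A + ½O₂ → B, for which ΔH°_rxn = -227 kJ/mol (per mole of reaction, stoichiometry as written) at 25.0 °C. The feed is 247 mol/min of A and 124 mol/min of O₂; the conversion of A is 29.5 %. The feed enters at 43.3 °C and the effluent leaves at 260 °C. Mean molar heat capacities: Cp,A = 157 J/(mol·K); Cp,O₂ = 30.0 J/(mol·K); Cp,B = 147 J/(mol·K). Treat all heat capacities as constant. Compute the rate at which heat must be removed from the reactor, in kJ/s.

Extent of reaction ξ = 0.295 × 247 = 72.865 mol/min
Reaction term: ξ·ΔH°_rxn = 72.865 × -227 = -16540 kJ/min
Sensible, feed 43.3→25 °C: -777.73 kJ/min
Outlet flows (mol/min): A 174.13, O₂ 87.567, B 72.865
Sensible, products 25→260 °C: 9559.2 kJ/min
Q = ΔH = -7758.9 kJ/min = -129.32 kW
Heat removed = 129.32 kJ/s

Q_out = 129 kJ/s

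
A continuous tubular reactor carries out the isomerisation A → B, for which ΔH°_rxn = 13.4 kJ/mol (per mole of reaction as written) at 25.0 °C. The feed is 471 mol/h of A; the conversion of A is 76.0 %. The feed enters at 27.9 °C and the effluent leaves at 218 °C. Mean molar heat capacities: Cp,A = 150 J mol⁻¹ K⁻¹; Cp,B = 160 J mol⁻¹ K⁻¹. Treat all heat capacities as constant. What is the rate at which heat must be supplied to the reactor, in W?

Extent of reaction ξ = 0.760 × 471 = 357.96 mol/h
Reaction term: ξ·ΔH°_rxn = 357.96 × 13.4 = 4796.7 kJ/h
Sensible, feed 27.9→25 °C: -204.88 kJ/h
Outlet flows (mol/h): A 113.04, B 357.96
Sensible, products 25→218 °C: 14326 kJ/h
Q = ΔH = 18918 kJ/h = 5.255 kW
Heat supplied = 5255 W

Q_in = 5260 W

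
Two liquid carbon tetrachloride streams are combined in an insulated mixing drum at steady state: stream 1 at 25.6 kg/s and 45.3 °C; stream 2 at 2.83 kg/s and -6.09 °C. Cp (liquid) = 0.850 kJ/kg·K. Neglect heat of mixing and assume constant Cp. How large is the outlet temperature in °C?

Adiabatic, steady state ⇒ Σ ṁᵢCp,ᵢ(T_out − Tᵢ) = 0
T_out = Σ ṁᵢCp,ᵢTᵢ / Σ ṁᵢCp,ᵢ
      = 971.08 / 24.166 = 40.184 °C

T_out = 40.2 °C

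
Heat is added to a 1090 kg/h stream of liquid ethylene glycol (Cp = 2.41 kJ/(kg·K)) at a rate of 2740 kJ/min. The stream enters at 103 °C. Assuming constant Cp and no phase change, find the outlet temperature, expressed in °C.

T_out = 166 °C

Q = 2740 kJ/min = 164400 kJ/h
ΔT = Q/(ṁ·Cp) = 164400/(1090×2.41) = 62.583 K
T_out = 103 + 62.583 = 165.58 °C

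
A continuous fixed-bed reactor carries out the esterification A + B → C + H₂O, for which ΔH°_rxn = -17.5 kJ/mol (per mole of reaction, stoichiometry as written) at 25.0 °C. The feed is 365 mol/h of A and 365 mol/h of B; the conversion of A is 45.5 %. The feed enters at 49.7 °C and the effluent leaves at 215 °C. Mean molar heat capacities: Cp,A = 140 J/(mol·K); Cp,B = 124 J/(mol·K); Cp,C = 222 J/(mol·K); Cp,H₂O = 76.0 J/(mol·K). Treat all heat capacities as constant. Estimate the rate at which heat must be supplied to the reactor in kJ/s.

Extent of reaction ξ = 0.455 × 365 = 166.08 mol/h
Reaction term: ξ·ΔH°_rxn = 166.08 × -17.5 = -2906.3 kJ/h
Sensible, feed 49.7→25 °C: -2380.1 kJ/h
Outlet flows (mol/h): A 198.92, B 198.92, C 166.08, H₂O 166.08
Sensible, products 25→215 °C: 19381 kJ/h
Q = ΔH = 14095 kJ/h = 3.9152 kW
Heat supplied = 3.9152 kJ/s

Q_in = 3.92 kJ/s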